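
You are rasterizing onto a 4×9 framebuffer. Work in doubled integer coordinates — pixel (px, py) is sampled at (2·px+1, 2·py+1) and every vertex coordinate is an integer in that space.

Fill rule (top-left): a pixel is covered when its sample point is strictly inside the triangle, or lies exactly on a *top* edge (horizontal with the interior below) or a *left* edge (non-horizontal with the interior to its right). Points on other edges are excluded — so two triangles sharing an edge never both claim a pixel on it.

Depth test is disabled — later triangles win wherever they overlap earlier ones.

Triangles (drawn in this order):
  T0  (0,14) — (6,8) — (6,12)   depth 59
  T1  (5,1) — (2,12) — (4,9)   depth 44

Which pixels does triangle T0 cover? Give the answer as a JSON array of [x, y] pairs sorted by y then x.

T0:
  2·area = 24
  edge (0, 14)→(6, 8): d=(6,-6) top-left  bias=+0
  edge (6, 8)→(6, 12): d=(0,4) right/bottom  bias=-1
  edge (6, 12)→(0, 14): d=(-6,2) right/bottom  bias=-1
    (3,3)@(7, 7): e=[0,-4,28] → ·  [on edge]
    (2,4)@(5, 9): e=[0,4,20] → #  [on edge]
    (3,4)@(7, 9): e=[12,-4,16] → ·
    (1,5)@(3, 11): e=[0,12,12] → #  [on edge]
    (3,5)@(7, 11): e=[24,-4,4] → ·
    (0,6)@(1, 13): e=[0,20,4] → #  [on edge]
    (1,6)@(3, 13): e=[12,12,0] → ·  [on edge]
    (2,6)@(5, 13): e=[24,4,-4] → ·
    (0,7)@(1, 15): e=[12,20,-8] → ·
  covered (4 px):
    · · · ·
    · · · ·
    · · · ·
    · · · ·
    · · # ·
    · # # ·
    # · · ·
    · · · ·
    · · · ·
T1:
  2·area = 13  (B↔C swapped to make it positive)
  edge (5, 1)→(4, 9): d=(-1,8) right/bottom  bias=-1
  edge (4, 9)→(2, 12): d=(-2,3) right/bottom  bias=-1
  edge (2, 12)→(5, 1): d=(3,-11) top-left  bias=+0
    (2,0)@(5, 1): e=[0,13,0] → ·  [on edge]
    (1,4)@(3, 9): e=[8,3,2] → #
    (2,4)@(5, 9): e=[-8,-3,24] → ·
    (1,5)@(3, 11): e=[6,-1,8] → ·
    (1,8)@(3, 17): e=[0,-13,26] → ·  [on edge]
  covered (1 px):
    · · · ·
    · · · ·
    · · · ·
    · · · ·
    · # · ·
    · · · ·
    · · · ·
    · · · ·
    · · · ·

Result: [[2,4],[1,5],[2,5],[0,6]]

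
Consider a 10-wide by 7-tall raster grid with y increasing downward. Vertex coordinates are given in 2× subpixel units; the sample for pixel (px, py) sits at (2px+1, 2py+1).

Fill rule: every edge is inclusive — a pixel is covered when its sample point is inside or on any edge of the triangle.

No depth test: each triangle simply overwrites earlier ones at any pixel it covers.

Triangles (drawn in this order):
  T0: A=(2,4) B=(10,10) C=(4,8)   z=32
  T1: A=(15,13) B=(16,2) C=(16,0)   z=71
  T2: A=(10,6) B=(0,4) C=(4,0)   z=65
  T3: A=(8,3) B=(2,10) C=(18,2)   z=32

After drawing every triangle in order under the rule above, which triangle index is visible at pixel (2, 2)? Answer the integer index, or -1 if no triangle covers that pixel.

T0:
  2·area = 20
  edge (2, 4)→(10, 10): d=(8,6) inclusive
  edge (10, 10)→(4, 8): d=(-6,-2) inclusive
  edge (4, 8)→(2, 4): d=(-2,-4) inclusive
    (1,2)@(3, 5): e=[2,16,2] → #
    (2,2)@(5, 5): e=[-10,20,10] → ·
    (0,3)@(1, 7): e=[30,0,-10] → ·  [on edge]
    (1,3)@(3, 7): e=[18,4,-2] → ·
    (2,3)@(5, 7): e=[6,8,6] → #
    (3,3)@(7, 7): e=[-6,12,14] → ·
    (2,4)@(5, 9): e=[22,-4,2] → ·
    (3,4)@(7, 9): e=[10,0,10] → #  [on edge]
    (4,4)@(9, 9): e=[-2,4,18] → ·
    (3,5)@(7, 11): e=[26,-12,6] → ·
    (6,5)@(13, 11): e=[-10,0,30] → ·  [on edge]
    (9,6)@(19, 13): e=[-30,0,50] → ·  [on edge]
  covered (3 px):
    · · · · · · · · · ·
    · · · · · · · · · ·
    · # · · · · · · · ·
    · · # · · · · · · ·
    · · · # · · · · · ·
    · · · · · · · · · ·
    · · · · · · · · · ·
T1:
  2·area = 2  (B↔C swapped to make it positive)
  edge (15, 13)→(16, 0): d=(1,-13) inclusive
  edge (16, 0)→(16, 2): d=(0,2) inclusive
  edge (16, 2)→(15, 13): d=(-1,11) inclusive
    (7,6)@(15, 13): e=[0,2,0] → #  [on edge]
    (8,6)@(17, 13): e=[26,-2,-22] → ·
  covered (1 px):
    · · · · · · · · · ·
    · · · · · · · · · ·
    · · · · · · · · · ·
    · · · · · · · · · ·
    · · · · · · · · · ·
    · · · · · · · · · ·
    · · · · · · · # · ·
T2:
  2·area = 48
  edge (10, 6)→(0, 4): d=(-10,-2) inclusive
  edge (0, 4)→(4, 0): d=(4,-4) inclusive
  edge (4, 0)→(10, 6): d=(6,6) inclusive
    (1,0)@(3, 1): e=[36,0,12] → #  [on edge]
    (2,0)@(5, 1): e=[40,8,0] → #  [on edge]
    (3,0)@(7, 1): e=[44,16,-12] → ·
    (0,1)@(1, 3): e=[12,0,36] → #  [on edge]
    (3,1)@(7, 3): e=[24,24,0] → #  [on edge]
    (4,1)@(9, 3): e=[28,32,-12] → ·
    (0,2)@(1, 5): e=[-8,8,48] → ·
    (1,2)@(3, 5): e=[-4,16,36] → ·
    (2,2)@(5, 5): e=[0,24,24] → #  [on edge]
    (4,2)@(9, 5): e=[8,40,0] → #  [on edge]
    (5,2)@(11, 5): e=[12,48,-12] → ·
    (2,3)@(5, 7): e=[-20,32,36] → ·
    (5,3)@(11, 7): e=[-8,56,0] → ·  [on edge]
    (7,3)@(15, 7): e=[0,72,-24] → ·  [on edge]
    (6,4)@(13, 9): e=[-24,72,0] → ·  [on edge]
    (7,5)@(15, 11): e=[-40,88,0] → ·  [on edge]
    (8,6)@(17, 13): e=[-56,104,0] → ·  [on edge]
  covered (9 px):
    · # # · · · · · · ·
    # # # # · · · · · ·
    · · # # # · · · · ·
    · · · · · · · · · ·
    · · · · · · · · · ·
    · · · · · · · · · ·
    · · · · · · · · · ·
T3:
  2·area = 64  (B↔C swapped to make it positive)
  edge (8, 3)→(18, 2): d=(10,-1) inclusive
  edge (18, 2)→(2, 10): d=(-16,8) inclusive
  edge (2, 10)→(8, 3): d=(6,-7) inclusive
    (4,1)@(9, 3): e=[1,56,7] → #
    (5,1)@(11, 3): e=[3,40,21] → #
    (6,1)@(13, 3): e=[5,24,35] → #
    (7,1)@(15, 3): e=[7,8,49] → #
    (8,1)@(17, 3): e=[9,-8,63] → ·
    (3,2)@(7, 5): e=[19,40,5] → #
    (6,2)@(13, 5): e=[25,-8,47] → ·
    (7,2)@(15, 5): e=[27,-24,61] → ·
    (2,3)@(5, 7): e=[37,24,3] → #
    (4,3)@(9, 7): e=[41,-8,31] → ·
    (5,3)@(11, 7): e=[43,-24,45] → ·
    (1,4)@(3, 9): e=[55,8,1] → #
  covered (10 px):
    · · · · · · · · · ·
    · · · · # # # # · ·
    · · · # # # · · · ·
    · · # # · · · · · ·
    · # · · · · · · · ·
    · · · · · · · · · ·
    · · · · · · · · · ·

Z-buffer (winner per pixel, '.' = empty):
  . 2 2 . . . . . . .
  2 2 2 2 3 3 3 3 . .
  . 0 2 3 3 3 . . . .
  . . 3 3 . . . . . .
  . 3 . 0 . . . . . .
  . . . . . . . . . .
  . . . . . . . 1 . .

Answer: 2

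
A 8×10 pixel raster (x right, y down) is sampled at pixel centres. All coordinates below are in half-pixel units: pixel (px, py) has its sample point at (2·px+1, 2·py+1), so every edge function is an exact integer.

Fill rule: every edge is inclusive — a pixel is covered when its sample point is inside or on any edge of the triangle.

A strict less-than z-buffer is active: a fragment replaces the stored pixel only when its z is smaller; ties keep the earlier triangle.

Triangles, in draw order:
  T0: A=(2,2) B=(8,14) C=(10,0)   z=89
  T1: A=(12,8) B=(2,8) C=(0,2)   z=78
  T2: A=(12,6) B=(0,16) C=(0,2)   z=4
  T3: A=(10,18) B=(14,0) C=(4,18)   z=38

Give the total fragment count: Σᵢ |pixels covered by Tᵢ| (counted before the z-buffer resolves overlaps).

T0:
  2·area = 108  (B↔C swapped to make it positive)
  edge (2, 2)→(10, 0): d=(8,-2) inclusive
  edge (10, 0)→(8, 14): d=(-2,14) inclusive
  edge (8, 14)→(2, 2): d=(-6,-12) inclusive
    (3,0)@(7, 1): e=[2,40,66] → █
    (4,0)@(9, 1): e=[6,12,90] → █
    (5,0)@(11, 1): e=[10,-16,114] → ·
    (1,1)@(3, 3): e=[10,92,6] → █
    (2,1)@(5, 3): e=[14,64,30] → █
    (5,1)@(11, 3): e=[26,-20,102] → ·
    (1,2)@(3, 5): e=[26,88,-6] → ·
    (2,2)@(5, 5): e=[30,60,18] → █
    (5,2)@(11, 5): e=[42,-24,90] → ·
    (2,3)@(5, 7): e=[46,56,6] → █
    (4,3)@(9, 7): e=[54,0,54] → █  [on edge]
    (5,3)@(11, 7): e=[58,-28,78] → ·
  covered (14 px):
    · · · █ █ · · ·
    · █ █ █ █ · · ·
    · · █ █ █ · · ·
    · · █ █ █ · · ·
    · · · █ · · · ·
    · · · █ · · · ·
    · · · · · · · ·
    · · · · · · · ·
    · · · · · · · ·
    · · · · · · · ·
T1:
  2·area = 60
  edge (12, 8)→(2, 8): d=(-10,0) inclusive
  edge (2, 8)→(0, 2): d=(-2,-6) inclusive
  edge (0, 2)→(12, 8): d=(12,6) inclusive
    (0,1)@(1, 3): e=[50,4,6] → █
    (1,1)@(3, 3): e=[50,16,-6] → ·
    (0,2)@(1, 5): e=[30,0,30] → █  [on edge]
    (1,2)@(3, 5): e=[30,12,18] → █
    (2,2)@(5, 5): e=[30,24,6] → █
    (3,2)@(7, 5): e=[30,36,-6] → ·
    (0,3)@(1, 7): e=[10,-4,54] → ·
    (1,3)@(3, 7): e=[10,8,42] → █
    (3,3)@(7, 7): e=[10,32,18] → █
    (4,3)@(9, 7): e=[10,44,6] → █
    (5,3)@(11, 7): e=[10,56,-6] → ·
    (1,4)@(3, 9): e=[-10,4,66] → ·
    (1,5)@(3, 11): e=[-30,0,90] → ·  [on edge]
    (2,8)@(5, 17): e=[-90,0,150] → ·  [on edge]
  covered (8 px):
    · · · · · · · ·
    █ · · · · · · ·
    █ █ █ · · · · ·
    · █ █ █ █ · · ·
    · · · · · · · ·
    · · · · · · · ·
    · · · · · · · ·
    · · · · · · · ·
    · · · · · · · ·
    · · · · · · · ·
T2:
  2·area = 168
  edge (12, 6)→(0, 16): d=(-12,10) inclusive
  edge (0, 16)→(0, 2): d=(0,-14) inclusive
  edge (0, 2)→(12, 6): d=(12,4) inclusive
    (0,1)@(1, 3): e=[146,14,8] → █
    (1,1)@(3, 3): e=[126,42,0] → █  [on edge]
    (2,1)@(5, 3): e=[106,70,-8] → ·
    (0,2)@(1, 5): e=[122,14,32] → █
    (2,2)@(5, 5): e=[82,70,16] → █
    (3,2)@(7, 5): e=[62,98,8] → █
    (4,2)@(9, 5): e=[42,126,0] → █  [on edge]
    (5,2)@(11, 5): e=[22,154,-8] → ·
    (0,3)@(1, 7): e=[98,14,56] → █
    (5,3)@(11, 7): e=[-2,154,16] → ·
    (7,3)@(15, 7): e=[-42,210,0] → ·  [on edge]
    (0,4)@(1, 9): e=[74,14,80] → █
  covered (22 px):
    · · · · · · · ·
    █ █ · · · · · ·
    █ █ █ █ █ · · ·
    █ █ █ █ █ · · ·
    █ █ █ █ · · · ·
    █ █ █ · · · · ·
    █ █ · · · · · ·
    █ · · · · · · ·
    · · · · · · · ·
    · · · · · · · ·
T3:
  2·area = 108  (B↔C swapped to make it positive)
  edge (10, 18)→(4, 18): d=(-6,0) inclusive
  edge (4, 18)→(14, 0): d=(10,-18) inclusive
  edge (14, 0)→(10, 18): d=(-4,18) inclusive
    (6,1)@(13, 3): e=[90,12,6] → █
    (7,1)@(15, 3): e=[90,48,-30] → ·
    (6,2)@(13, 5): e=[78,32,-2] → ·
    (5,3)@(11, 7): e=[66,16,26] → █
    (6,3)@(13, 7): e=[66,52,-10] → ·
    (4,4)@(9, 9): e=[54,0,54] → █  [on edge]
    (6,4)@(13, 9): e=[54,72,-18] → ·
    (4,5)@(9, 11): e=[42,20,46] → █
    (6,5)@(13, 11): e=[42,92,-26] → ·
    (3,6)@(7, 13): e=[30,4,74] → █
    (6,6)@(13, 13): e=[30,112,-34] → ·
    (3,7)@(7, 15): e=[18,24,66] → █
  covered (14 px):
    · · · · · · · ·
    · · · · · · █ ·
    · · · · · · · ·
    · · · · · █ · ·
    · · · · █ █ · ·
    · · · · █ █ · ·
    · · · █ █ █ · ·
    · · · █ █ · · ·
    · · █ █ █ · · ·
    · · · · · · · ·

Final: 58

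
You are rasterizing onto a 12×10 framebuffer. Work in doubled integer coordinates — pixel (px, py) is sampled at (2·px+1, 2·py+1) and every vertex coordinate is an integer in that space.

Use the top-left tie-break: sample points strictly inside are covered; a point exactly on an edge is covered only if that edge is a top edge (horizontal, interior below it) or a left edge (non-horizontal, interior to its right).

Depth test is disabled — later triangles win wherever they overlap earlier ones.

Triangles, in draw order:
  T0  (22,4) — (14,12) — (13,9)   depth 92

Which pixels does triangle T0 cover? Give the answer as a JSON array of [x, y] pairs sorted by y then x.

T0:
  2·area = 32
  edge (22, 4)→(14, 12): d=(-8,8) right/bottom  bias=-1
  edge (14, 12)→(13, 9): d=(-1,-3) top-left  bias=+0
  edge (13, 9)→(22, 4): d=(9,-5) top-left  bias=+0
    (5,1)@(11, 3): e=[96,0,-64] → ·  [on edge]
    (11,1)@(23, 3): e=[0,36,-4] → ·  [on edge]
    (10,2)@(21, 5): e=[0,28,4] → ·  [on edge]
    (8,3)@(17, 7): e=[16,14,2] → #
    (9,3)@(19, 7): e=[0,20,12] → ·  [on edge]
    (6,4)@(13, 9): e=[32,0,0] → #  [on edge]
    (7,4)@(15, 9): e=[16,6,10] → #
    (8,4)@(17, 9): e=[0,12,20] → ·  [on edge]
    (6,5)@(13, 11): e=[16,-2,18] → ·
    (7,5)@(15, 11): e=[0,4,28] → ·  [on edge]
    (6,6)@(13, 13): e=[0,-4,36] → ·  [on edge]
    (5,7)@(11, 15): e=[0,-12,44] → ·  [on edge]
    (7,7)@(15, 15): e=[-32,0,64] → ·  [on edge]
    (4,8)@(9, 17): e=[0,-20,52] → ·  [on edge]
    (3,9)@(7, 19): e=[0,-28,60] → ·  [on edge]
  covered (3 px):
    · · · · · · · · · · · ·
    · · · · · · · · · · · ·
    · · · · · · · · · · · ·
    · · · · · · · · # · · ·
    · · · · · · # # · · · ·
    · · · · · · · · · · · ·
    · · · · · · · · · · · ·
    · · · · · · · · · · · ·
    · · · · · · · · · · · ·
    · · · · · · · · · · · ·

Result: [[8,3],[6,4],[7,4]]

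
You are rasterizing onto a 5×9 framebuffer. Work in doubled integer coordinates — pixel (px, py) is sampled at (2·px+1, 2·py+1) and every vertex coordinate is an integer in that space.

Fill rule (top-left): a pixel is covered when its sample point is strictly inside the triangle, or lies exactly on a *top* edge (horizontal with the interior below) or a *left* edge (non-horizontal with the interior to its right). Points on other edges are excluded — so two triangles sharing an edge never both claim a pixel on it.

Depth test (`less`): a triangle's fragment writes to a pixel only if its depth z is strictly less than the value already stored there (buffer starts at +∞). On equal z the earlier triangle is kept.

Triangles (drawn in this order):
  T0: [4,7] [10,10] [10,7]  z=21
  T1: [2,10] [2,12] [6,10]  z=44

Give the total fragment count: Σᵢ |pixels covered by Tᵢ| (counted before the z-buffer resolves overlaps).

T0:
  2·area = 18  (B↔C swapped to make it positive)
  edge (4, 7)→(10, 7): d=(6,0) top-left  bias=+0
  edge (10, 7)→(10, 10): d=(0,3) right/bottom  bias=-1
  edge (10, 10)→(4, 7): d=(-6,-3) top-left  bias=+0
    (0,3)@(1, 7): e=[0,27,-9] → ·  [on edge]
    (1,3)@(3, 7): e=[0,21,-3] → ·  [on edge]
    (2,3)@(5, 7): e=[0,15,3] → █  [on edge]
    (3,3)@(7, 7): e=[0,9,9] → █  [on edge]
    (4,3)@(9, 7): e=[0,3,15] → █  [on edge]
    (2,4)@(5, 9): e=[12,15,-9] → ·
    (3,4)@(7, 9): e=[12,9,-3] → ·
    (4,4)@(9, 9): e=[12,3,3] → █
    (4,5)@(9, 11): e=[24,3,-9] → ·
  covered (4 px):
    · · · · ·
    · · · · ·
    · · · · ·
    · · █ █ █
    · · · · █
    · · · · ·
    · · · · ·
    · · · · ·
    · · · · ·
T1:
  2·area = 8  (B↔C swapped to make it positive)
  edge (2, 10)→(6, 10): d=(4,0) top-left  bias=+0
  edge (6, 10)→(2, 12): d=(-4,2) right/bottom  bias=-1
  edge (2, 12)→(2, 10): d=(0,-2) top-left  bias=+0
    (1,5)@(3, 11): e=[4,2,2] → █
    (2,5)@(5, 11): e=[4,-2,6] → ·
    (1,6)@(3, 13): e=[12,-6,2] → ·
  covered (1 px):
    · · · · ·
    · · · · ·
    · · · · ·
    · · · · ·
    · · · · ·
    · █ · · ·
    · · · · ·
    · · · · ·
    · · · · ·

Answer: 5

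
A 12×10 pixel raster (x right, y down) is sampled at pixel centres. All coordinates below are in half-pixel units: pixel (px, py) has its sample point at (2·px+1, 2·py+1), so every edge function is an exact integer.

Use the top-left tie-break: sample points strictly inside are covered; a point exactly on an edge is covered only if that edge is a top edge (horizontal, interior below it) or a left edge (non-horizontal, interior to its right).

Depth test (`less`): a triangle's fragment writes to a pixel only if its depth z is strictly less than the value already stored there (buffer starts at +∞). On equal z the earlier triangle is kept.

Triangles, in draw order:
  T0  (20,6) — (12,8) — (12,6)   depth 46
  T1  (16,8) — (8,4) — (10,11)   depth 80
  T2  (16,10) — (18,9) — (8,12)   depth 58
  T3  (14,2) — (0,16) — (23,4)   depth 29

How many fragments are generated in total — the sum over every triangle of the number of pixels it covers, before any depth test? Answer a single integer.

T0:
  2·area = 16
  edge (20, 6)→(12, 8): d=(-8,2) right/bottom  bias=-1
  edge (12, 8)→(12, 6): d=(0,-2) top-left  bias=+0
  edge (12, 6)→(20, 6): d=(8,0) top-left  bias=+0
    (6,3)@(13, 7): e=[6,2,8] → #
    (7,3)@(15, 7): e=[2,6,8] → #
    (8,3)@(17, 7): e=[-2,10,8] → ·
    (6,4)@(13, 9): e=[-10,2,24] → ·
    (7,4)@(15, 9): e=[-14,6,24] → ·
  covered (2 px):
    · · · · · · · · · · · ·
    · · · · · · · · · · · ·
    · · · · · · · · · · · ·
    · · · · · · # # · · · ·
    · · · · · · · · · · · ·
    · · · · · · · · · · · ·
    · · · · · · · · · · · ·
    · · · · · · · · · · · ·
    · · · · · · · · · · · ·
    · · · · · · · · · · · ·
T1:
  2·area = 48  (B↔C swapped to make it positive)
  edge (16, 8)→(10, 11): d=(-6,3) right/bottom  bias=-1
  edge (10, 11)→(8, 4): d=(-2,-7) top-left  bias=+0
  edge (8, 4)→(16, 8): d=(8,4) right/bottom  bias=-1
    (4,2)@(9, 5): e=[39,5,4] → #
    (5,2)@(11, 5): e=[33,19,-4] → ·
    (4,3)@(9, 7): e=[27,1,20] → #
    (5,3)@(11, 7): e=[21,15,12] → #
    (6,3)@(13, 7): e=[15,29,4] → #
    (7,3)@(15, 7): e=[9,43,-4] → ·
    (4,4)@(9, 9): e=[15,-3,36] → ·
    (5,4)@(11, 9): e=[9,11,28] → #
    (7,4)@(15, 9): e=[-3,39,12] → ·
    (5,5)@(11, 11): e=[-3,7,44] → ·
    (6,5)@(13, 11): e=[-9,21,36] → ·
  covered (6 px):
    · · · · · · · · · · · ·
    · · · · · · · · · · · ·
    · · · · # · · · · · · ·
    · · · · # # # · · · · ·
    · · · · · # # · · · · ·
    · · · · · · · · · · · ·
    · · · · · · · · · · · ·
    · · · · · · · · · · · ·
    · · · · · · · · · · · ·
    · · · · · · · · · · · ·
T2:
  2·area = 4  (B↔C swapped to make it positive)
  edge (16, 10)→(8, 12): d=(-8,2) right/bottom  bias=-1
  edge (8, 12)→(18, 9): d=(10,-3) top-left  bias=+0
  edge (18, 9)→(16, 10): d=(-2,1) right/bottom  bias=-1
  covered (0 px):
    · · · · · · · · · · · ·
    · · · · · · · · · · · ·
    · · · · · · · · · · · ·
    · · · · · · · · · · · ·
    · · · · · · · · · · · ·
    · · · · · · · · · · · ·
    · · · · · · · · · · · ·
    · · · · · · · · · · · ·
    · · · · · · · · · · · ·
    · · · · · · · · · · · ·
T3:
  2·area = 154  (B↔C swapped to make it positive)
  edge (14, 2)→(23, 4): d=(9,2) right/bottom  bias=-1
  edge (23, 4)→(0, 16): d=(-23,12) right/bottom  bias=-1
  edge (0, 16)→(14, 2): d=(14,-14) top-left  bias=+0
    (7,0)@(15, 1): e=[-11,165,0] → ·  [on edge]
    (6,1)@(13, 3): e=[11,143,0] → #  [on edge]
    (7,1)@(15, 3): e=[7,119,28] → #
    (8,1)@(17, 3): e=[3,95,56] → #
    (9,1)@(19, 3): e=[-1,71,84] → ·
    (5,2)@(11, 5): e=[33,121,0] → #  [on edge]
    (9,2)@(19, 5): e=[17,25,112] → #
    (10,2)@(21, 5): e=[13,1,140] → #
    (11,2)@(23, 5): e=[9,-23,168] → ·
    (4,3)@(9, 7): e=[55,99,0] → #  [on edge]
    (9,3)@(19, 7): e=[35,-21,140] → ·
    (10,3)@(21, 7): e=[31,-45,168] → ·
    (3,4)@(7, 9): e=[77,77,0] → #  [on edge]
    (2,5)@(5, 11): e=[99,55,0] → #  [on edge]
    (1,6)@(3, 13): e=[121,33,0] → #  [on edge]
    (0,7)@(1, 15): e=[143,11,0] → #  [on edge]
  covered (24 px):
    · · · · · · · · · · · ·
    · · · · · · # # # · · ·
    · · · · · # # # # # # ·
    · · · · # # # # # · · ·
    · · · # # # # · · · · ·
    · · # # # · · · · · · ·
    · # # · · · · · · · · ·
    # · · · · · · · · · · ·
    · · · · · · · · · · · ·
    · · · · · · · · · · · ·

Final: 32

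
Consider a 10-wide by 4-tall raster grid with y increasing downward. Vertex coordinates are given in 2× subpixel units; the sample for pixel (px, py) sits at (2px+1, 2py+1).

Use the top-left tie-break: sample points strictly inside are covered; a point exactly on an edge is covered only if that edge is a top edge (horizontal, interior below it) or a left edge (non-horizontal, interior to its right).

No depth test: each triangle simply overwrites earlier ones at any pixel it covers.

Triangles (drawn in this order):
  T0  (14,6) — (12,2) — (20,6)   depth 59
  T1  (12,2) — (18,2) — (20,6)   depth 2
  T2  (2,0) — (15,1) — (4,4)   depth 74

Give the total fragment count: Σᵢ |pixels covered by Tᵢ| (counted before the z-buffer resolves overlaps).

T0:
  2·area = 24
  edge (14, 6)→(12, 2): d=(-2,-4) top-left  bias=+0
  edge (12, 2)→(20, 6): d=(8,4) right/bottom  bias=-1
  edge (20, 6)→(14, 6): d=(-6,0) right/bottom  bias=-1
    (6,1)@(13, 3): e=[2,4,18] → #
    (7,1)@(15, 3): e=[10,-4,18] → ·
    (6,2)@(13, 5): e=[-2,20,6] → ·
    (7,2)@(15, 5): e=[6,12,6] → #
    (8,2)@(17, 5): e=[14,4,6] → #
    (9,2)@(19, 5): e=[22,-4,6] → ·
    (7,3)@(15, 7): e=[2,28,-6] → ·
    (8,3)@(17, 7): e=[10,20,-6] → ·
  covered (3 px):
    · · · · · · · · · ·
    · · · · · · # · · ·
    · · · · · · · # # ·
    · · · · · · · · · ·
T1:
  2·area = 24
  edge (12, 2)→(18, 2): d=(6,0) top-left  bias=+0
  edge (18, 2)→(20, 6): d=(2,4) right/bottom  bias=-1
  edge (20, 6)→(12, 2): d=(-8,-4) top-left  bias=+0
    (7,1)@(15, 3): e=[6,14,4] → #
    (8,1)@(17, 3): e=[6,6,12] → #
    (9,1)@(19, 3): e=[6,-2,20] → ·
    (7,2)@(15, 5): e=[18,18,-12] → ·
    (8,2)@(17, 5): e=[18,10,-4] → ·
    (9,2)@(19, 5): e=[18,2,4] → #
    (9,3)@(19, 7): e=[30,6,-12] → ·
  covered (3 px):
    · · · · · · · · · ·
    · · · · · · · # # ·
    · · · · · · · · · #
    · · · · · · · · · ·
T2:
  2·area = 50
  edge (2, 0)→(15, 1): d=(13,1) right/bottom  bias=-1
  edge (15, 1)→(4, 4): d=(-11,3) right/bottom  bias=-1
  edge (4, 4)→(2, 0): d=(-2,-4) top-left  bias=+0
    (1,0)@(3, 1): e=[12,36,2] → #
    (2,0)@(5, 1): e=[10,30,10] → #
    (3,0)@(7, 1): e=[8,24,18] → #
    (4,0)@(9, 1): e=[6,18,26] → #
    (5,0)@(11, 1): e=[4,12,34] → #
    (6,0)@(13, 1): e=[2,6,42] → #
    (7,0)@(15, 1): e=[0,0,50] → ·  [on edge]
    (1,1)@(3, 3): e=[38,14,-2] → ·
    (2,1)@(5, 3): e=[36,8,6] → #
    (4,1)@(9, 3): e=[32,-4,22] → ·
    (5,1)@(11, 3): e=[30,-10,30] → ·
    (6,1)@(13, 3): e=[28,-16,38] → ·
  covered (8 px):
    · # # # # # # · · ·
    · · # # · · · · · ·
    · · · · · · · · · ·
    · · · · · · · · · ·

Result: 14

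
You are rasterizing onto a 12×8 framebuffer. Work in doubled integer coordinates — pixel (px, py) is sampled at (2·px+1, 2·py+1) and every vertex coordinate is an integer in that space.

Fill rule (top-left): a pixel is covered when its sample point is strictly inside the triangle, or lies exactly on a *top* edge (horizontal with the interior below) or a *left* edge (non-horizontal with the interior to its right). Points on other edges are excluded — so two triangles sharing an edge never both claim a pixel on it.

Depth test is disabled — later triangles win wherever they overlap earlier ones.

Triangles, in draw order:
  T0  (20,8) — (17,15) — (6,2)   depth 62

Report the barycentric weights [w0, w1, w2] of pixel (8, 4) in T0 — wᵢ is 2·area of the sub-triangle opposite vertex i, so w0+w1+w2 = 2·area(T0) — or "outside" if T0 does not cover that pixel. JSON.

T0:
  2·area = 116
  edge (20, 8)→(17, 15): d=(-3,7) right/bottom  bias=-1
  edge (17, 15)→(6, 2): d=(-11,-13) top-left  bias=+0
  edge (6, 2)→(20, 8): d=(14,6) right/bottom  bias=-1
    (11,0)@(23, 1): e=[0,232,-116] → .  [on edge]
    (3,1)@(7, 3): e=[106,2,8] → X
    (4,1)@(9, 3): e=[92,28,-4] → .
    (3,2)@(7, 5): e=[100,-20,36] → .
    (4,2)@(9, 5): e=[86,6,24] → X
    (5,2)@(11, 5): e=[72,32,12] → X
    (6,2)@(13, 5): e=[58,58,0] → .  [on edge]
    (4,3)@(9, 7): e=[80,-16,52] → .
    (5,3)@(11, 7): e=[66,10,40] → X
    (6,3)@(13, 7): e=[52,36,28] → X
    (7,3)@(15, 7): e=[38,62,16] → X
    (8,3)@(17, 7): e=[24,88,4] → X
    (8,7)@(17, 15): e=[0,0,116] → .  [on edge]
  covered (14 px):
    . . . . . . . . . . . .
    . . . X . . . . . . . .
    . . . . X X . . . . . .
    . . . . . X X X X . . .
    . . . . . . X X X X . .
    . . . . . . . X X . . .
    . . . . . . . . X . . .
    . . . . . . . . . . . .

Answer: [66,32,18]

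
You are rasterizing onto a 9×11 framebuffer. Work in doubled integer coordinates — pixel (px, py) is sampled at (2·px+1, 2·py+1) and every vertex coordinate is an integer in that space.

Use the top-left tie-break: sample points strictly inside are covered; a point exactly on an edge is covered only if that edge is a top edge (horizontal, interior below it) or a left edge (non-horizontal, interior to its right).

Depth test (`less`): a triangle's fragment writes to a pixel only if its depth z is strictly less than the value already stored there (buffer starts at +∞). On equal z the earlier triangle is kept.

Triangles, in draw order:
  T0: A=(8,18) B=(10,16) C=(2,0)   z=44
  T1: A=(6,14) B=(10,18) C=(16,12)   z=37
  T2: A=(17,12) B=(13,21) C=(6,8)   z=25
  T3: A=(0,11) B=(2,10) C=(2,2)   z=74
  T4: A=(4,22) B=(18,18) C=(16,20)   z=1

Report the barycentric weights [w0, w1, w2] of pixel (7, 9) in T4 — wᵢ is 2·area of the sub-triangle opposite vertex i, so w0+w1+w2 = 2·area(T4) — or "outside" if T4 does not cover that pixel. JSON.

T0:
  2·area = 48  (B↔C swapped to make it positive)
  edge (8, 18)→(2, 0): d=(-6,-18) top-left  bias=+0
  edge (2, 0)→(10, 16): d=(8,16) right/bottom  bias=-1
  edge (10, 16)→(8, 18): d=(-2,2) right/bottom  bias=-1
    (1,1)@(3, 3): e=[0,8,40] → X  [on edge]
    (2,1)@(5, 3): e=[36,-24,36] → .
    (1,2)@(3, 5): e=[-12,24,36] → .
    (2,3)@(5, 7): e=[12,8,28] → X
    (3,3)@(7, 7): e=[48,-24,24] → .
    (2,4)@(5, 9): e=[0,24,24] → X  [on edge]
    (3,4)@(7, 9): e=[36,-8,20] → .
    (8,4)@(17, 9): e=[216,-168,0] → .  [on edge]
    (2,5)@(5, 11): e=[-12,40,20] → .
    (3,5)@(7, 11): e=[24,8,16] → X
    (4,5)@(9, 11): e=[60,-24,12] → .
    (7,5)@(15, 11): e=[168,-120,0] → .  [on edge]
    (6,6)@(13, 13): e=[120,-72,0] → .  [on edge]
    (3,7)@(7, 15): e=[0,40,8] → X  [on edge]
    (5,7)@(11, 15): e=[72,-24,0] → .  [on edge]
    (4,8)@(9, 17): e=[24,24,0] → .  [on edge]
    (3,9)@(7, 19): e=[-24,72,0] → .  [on edge]
    (2,10)@(5, 21): e=[-72,120,0] → .  [on edge]
    (4,10)@(9, 21): e=[0,56,-8] → .  [on edge]
  covered (7 px):
    . . . . . . . . .
    . X . . . . . . .
    . . . . . . . . .
    . . X . . . . . .
    . . X . . . . . .
    . . . X . . . . .
    . . . X . . . . .
    . . . X X . . . .
    . . . . . . . . .
    . . . . . . . . .
    . . . . . . . . .
T1:
  2·area = 48  (B↔C swapped to make it positive)
  edge (6, 14)→(16, 12): d=(10,-2) top-left  bias=+0
  edge (16, 12)→(10, 18): d=(-6,6) right/bottom  bias=-1
  edge (10, 18)→(6, 14): d=(-4,-4) top-left  bias=+0
    (0,4)@(1, 9): e=[-60,108,0] → .  [on edge]
    (1,5)@(3, 11): e=[-36,84,0] → .  [on edge]
    (8,5)@(17, 11): e=[-8,0,56] → .  [on edge]
    (2,6)@(5, 13): e=[-12,60,0] → .  [on edge]
    (5,6)@(11, 13): e=[0,24,24] → X  [on edge]
    (6,6)@(13, 13): e=[4,12,32] → X
    (7,6)@(15, 13): e=[8,0,40] → .  [on edge]
    (0,7)@(1, 15): e=[0,72,-24] → .  [on edge]
    (3,7)@(7, 15): e=[12,36,0] → X  [on edge]
    (4,7)@(9, 15): e=[16,24,8] → X
    (6,7)@(13, 15): e=[24,0,24] → .  [on edge]
    (3,8)@(7, 17): e=[32,24,-8] → .
    (4,8)@(9, 17): e=[36,12,0] → X  [on edge]
    (5,8)@(11, 17): e=[40,0,8] → .  [on edge]
    (4,9)@(9, 19): e=[56,0,-8] → .  [on edge]
    (5,9)@(11, 19): e=[60,-12,0] → .  [on edge]
    (3,10)@(7, 21): e=[72,0,-24] → .  [on edge]
    (6,10)@(13, 21): e=[84,-36,0] → .  [on edge]
  covered (6 px):
    . . . . . . . . .
    . . . . . . . . .
    . . . . . . . . .
    . . . . . . . . .
    . . . . . . . . .
    . . . . . . . . .
    . . . . . X X . .
    . . . X X X . . .
    . . . . X . . . .
    . . . . . . . . .
    . . . . . . . . .
T2:
  2·area = 115
  edge (17, 12)→(13, 21): d=(-4,9) right/bottom  bias=-1
  edge (13, 21)→(6, 8): d=(-7,-13) top-left  bias=+0
  edge (6, 8)→(17, 12): d=(11,4) right/bottom  bias=-1
    (3,4)@(7, 9): e=[102,6,7] → X
    (4,4)@(9, 9): e=[84,32,-1] → .
    (3,5)@(7, 11): e=[94,-8,29] → .
    (4,5)@(9, 11): e=[76,18,21] → X
    (5,5)@(11, 11): e=[58,44,13] → X
    (6,5)@(13, 11): e=[40,70,5] → X
    (7,5)@(15, 11): e=[22,96,-3] → .
    (4,6)@(9, 13): e=[68,4,43] → X
    (7,6)@(15, 13): e=[14,82,19] → X
    (8,6)@(17, 13): e=[-4,108,11] → .
    (4,7)@(9, 15): e=[60,-10,65] → .
    (5,7)@(11, 15): e=[42,16,57] → X
    (6,10)@(13, 21): e=[0,0,115] → .  [on edge]
  covered (14 px):
    . . . . . . . . .
    . . . . . . . . .
    . . . . . . . . .
    . . . . . . . . .
    . . . X . . . . .
    . . . . X X X . .
    . . . . X X X X .
    . . . . . X X X .
    . . . . . X X . .
    . . . . . . X . .
    . . . . . . . . .
T3:
  2·area = 16  (B↔C swapped to make it positive)
  edge (0, 11)→(2, 2): d=(2,-9) top-left  bias=+0
  edge (2, 2)→(2, 10): d=(0,8) right/bottom  bias=-1
  edge (2, 10)→(0, 11): d=(-2,1) right/bottom  bias=-1
    (0,3)@(1, 7): e=[1,8,7] → X
    (1,3)@(3, 7): e=[19,-8,5] → .
    (0,4)@(1, 9): e=[5,8,3] → X
    (1,4)@(3, 9): e=[23,-8,1] → .
    (0,5)@(1, 11): e=[9,8,-1] → .
  covered (2 px):
    . . . . . . . . .
    . . . . . . . . .
    . . . . . . . . .
    X . . . . . . . .
    X . . . . . . . .
    . . . . . . . . .
    . . . . . . . . .
    . . . . . . . . .
    . . . . . . . . .
    . . . . . . . . .
    . . . . . . . . .
T4:
  2·area = 20
  edge (4, 22)→(18, 18): d=(14,-4) top-left  bias=+0
  edge (18, 18)→(16, 20): d=(-2,2) right/bottom  bias=-1
  edge (16, 20)→(4, 22): d=(-12,2) right/bottom  bias=-1
    (7,9)@(15, 19): e=[2,4,14] → X
    (8,9)@(17, 19): e=[10,0,10] → .  [on edge]
    (4,10)@(9, 21): e=[6,12,2] → X
    (5,10)@(11, 21): e=[14,8,-2] → .
    (7,10)@(15, 21): e=[30,0,-10] → .  [on edge]
  covered (2 px):
    . . . . . . . . .
    . . . . . . . . .
    . . . . . . . . .
    . . . . . . . . .
    . . . . . . . . .
    . . . . . . . . .
    . . . . . . . . .
    . . . . . . . . .
    . . . . . . . . .
    . . . . . . . X .
    . . . . X . . . .

Result: [4,14,2]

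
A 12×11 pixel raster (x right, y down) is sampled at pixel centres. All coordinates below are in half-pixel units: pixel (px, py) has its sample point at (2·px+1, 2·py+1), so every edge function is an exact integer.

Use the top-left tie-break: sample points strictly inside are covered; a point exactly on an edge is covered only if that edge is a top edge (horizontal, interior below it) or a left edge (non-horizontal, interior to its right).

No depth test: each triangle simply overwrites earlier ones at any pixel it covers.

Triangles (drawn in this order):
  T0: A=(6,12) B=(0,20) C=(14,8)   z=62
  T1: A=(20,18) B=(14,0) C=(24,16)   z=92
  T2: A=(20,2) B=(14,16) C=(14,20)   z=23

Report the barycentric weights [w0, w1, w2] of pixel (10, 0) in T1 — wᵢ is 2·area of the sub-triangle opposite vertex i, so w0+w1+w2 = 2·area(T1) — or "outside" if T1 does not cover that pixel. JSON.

T0:
  2·area = 40  (B↔C swapped to make it positive)
  edge (6, 12)→(14, 8): d=(8,-4) top-left  bias=+0
  edge (14, 8)→(0, 20): d=(-14,12) right/bottom  bias=-1
  edge (0, 20)→(6, 12): d=(6,-8) top-left  bias=+0
    (4,5)@(9, 11): e=[4,18,18] → █
    (5,5)@(11, 11): e=[12,-6,34] → ·
    (3,6)@(7, 13): e=[12,14,14] → █
    (4,6)@(9, 13): e=[20,-10,30] → ·
    (2,7)@(5, 15): e=[20,10,10] → █
    (3,7)@(7, 15): e=[28,-14,26] → ·
    (1,8)@(3, 17): e=[28,6,6] → █
    (2,8)@(5, 17): e=[36,-18,22] → ·
    (0,9)@(1, 19): e=[36,2,2] → █
    (1,9)@(3, 19): e=[44,-22,18] → ·
    (0,10)@(1, 21): e=[52,-26,14] → ·
  covered (5 px):
    · · · · · · · · · · · ·
    · · · · · · · · · · · ·
    · · · · · · · · · · · ·
    · · · · · · · · · · · ·
    · · · · · · · · · · · ·
    · · · · █ · · · · · · ·
    · · · █ · · · · · · · ·
    · · █ · · · · · · · · ·
    · █ · · · · · · · · · ·
    █ · · · · · · · · · · ·
    · · · · · · · · · · · ·
T1:
  2·area = 84
  edge (20, 18)→(14, 0): d=(-6,-18) top-left  bias=+0
  edge (14, 0)→(24, 16): d=(10,16) right/bottom  bias=-1
  edge (24, 16)→(20, 18): d=(-4,2) right/bottom  bias=-1
    (7,1)@(15, 3): e=[0,14,70] → █  [on edge]
    (8,1)@(17, 3): e=[36,-18,66] → ·
    (7,2)@(15, 5): e=[-12,34,62] → ·
    (8,2)@(17, 5): e=[24,2,58] → █
    (9,2)@(19, 5): e=[60,-30,54] → ·
    (8,3)@(17, 7): e=[12,22,50] → █
    (9,3)@(19, 7): e=[48,-10,46] → ·
    (8,4)@(17, 9): e=[0,42,42] → █  [on edge]
    (9,4)@(19, 9): e=[36,10,38] → █
    (10,4)@(21, 9): e=[72,-22,34] → ·
    (8,5)@(17, 11): e=[-12,62,34] → ·
    (9,5)@(19, 11): e=[24,30,30] → █
    (9,7)@(19, 15): e=[0,70,14] → █  [on edge]
    (10,10)@(21, 21): e=[0,98,-14] → ·  [on edge]
  covered (12 px):
    · · · · · · · · · · · ·
    · · · · · · · █ · · · ·
    · · · · · · · · █ · · ·
    · · · · · · · · █ · · ·
    · · · · · · · · █ █ · ·
    · · · · · · · · · █ · ·
    · · · · · · · · · █ █ ·
    · · · · · · · · · █ █ █
    · · · · · · · · · · █ ·
    · · · · · · · · · · · ·
    · · · · · · · · · · · ·
T2:
  2·area = 24  (B↔C swapped to make it positive)
  edge (20, 2)→(14, 20): d=(-6,18) right/bottom  bias=-1
  edge (14, 20)→(14, 16): d=(0,-4) top-left  bias=+0
  edge (14, 16)→(20, 2): d=(6,-14) top-left  bias=+0
    (9,2)@(19, 5): e=[0,20,4] → ·  [on edge]
    (8,4)@(17, 9): e=[12,12,0] → █  [on edge]
    (9,4)@(19, 9): e=[-24,20,28] → ·
    (8,5)@(17, 11): e=[0,12,12] → ·  [on edge]
    (7,7)@(15, 15): e=[12,4,8] → █
    (8,7)@(17, 15): e=[-24,12,36] → ·
    (7,8)@(15, 17): e=[0,4,20] → ·  [on edge]
  covered (2 px):
    · · · · · · · · · · · ·
    · · · · · · · · · · · ·
    · · · · · · · · · · · ·
    · · · · · · · · · · · ·
    · · · · · · · · █ · · ·
    · · · · · · · · · · · ·
    · · · · · · · · · · · ·
    · · · · · · · █ · · · ·
    · · · · · · · · · · · ·
    · · · · · · · · · · · ·
    · · · · · · · · · · · ·

Result: "outside"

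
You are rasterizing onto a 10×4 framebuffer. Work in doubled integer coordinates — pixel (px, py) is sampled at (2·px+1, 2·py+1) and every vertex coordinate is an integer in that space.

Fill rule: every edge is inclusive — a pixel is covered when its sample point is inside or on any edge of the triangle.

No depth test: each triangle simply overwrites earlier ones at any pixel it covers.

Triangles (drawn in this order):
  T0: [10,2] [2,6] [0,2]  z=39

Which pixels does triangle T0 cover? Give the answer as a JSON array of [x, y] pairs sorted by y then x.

T0:
  2·area = 40
  edge (10, 2)→(2, 6): d=(-8,4) inclusive
  edge (2, 6)→(0, 2): d=(-2,-4) inclusive
  edge (0, 2)→(10, 2): d=(10,0) inclusive
    (0,1)@(1, 3): e=[28,2,10] → X
    (1,1)@(3, 3): e=[20,10,10] → X
    (2,1)@(5, 3): e=[12,18,10] → X
    (3,1)@(7, 3): e=[4,26,10] → X
    (4,1)@(9, 3): e=[-4,34,10] → .
    (0,2)@(1, 5): e=[12,-2,30] → .
    (1,2)@(3, 5): e=[4,6,30] → X
    (2,2)@(5, 5): e=[-4,14,30] → .
    (3,2)@(7, 5): e=[-12,22,30] → .
    (1,3)@(3, 7): e=[-12,2,50] → .
  covered (5 px):
    . . . . . . . . . .
    X X X X . . . . . .
    . X . . . . . . . .
    . . . . . . . . . .

Answer: [[0,1],[1,1],[2,1],[3,1],[1,2]]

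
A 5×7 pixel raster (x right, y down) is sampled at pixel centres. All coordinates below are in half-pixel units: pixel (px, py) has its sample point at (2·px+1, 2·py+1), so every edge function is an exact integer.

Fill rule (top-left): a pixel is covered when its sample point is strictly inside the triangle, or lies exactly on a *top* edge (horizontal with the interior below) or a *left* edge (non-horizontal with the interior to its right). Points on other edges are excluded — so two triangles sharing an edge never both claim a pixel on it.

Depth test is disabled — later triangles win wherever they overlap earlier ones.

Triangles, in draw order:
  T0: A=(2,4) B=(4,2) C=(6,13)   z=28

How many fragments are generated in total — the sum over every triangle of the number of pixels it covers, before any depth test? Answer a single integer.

T0:
  2·area = 26
  edge (2, 4)→(4, 2): d=(2,-2) top-left  bias=+0
  edge (4, 2)→(6, 13): d=(2,11) right/bottom  bias=-1
  edge (6, 13)→(2, 4): d=(-4,-9) top-left  bias=+0
    (2,0)@(5, 1): e=[0,-13,39] → .  [on edge]
    (1,1)@(3, 3): e=[0,13,13] → X  [on edge]
    (2,1)@(5, 3): e=[4,-9,31] → .
    (0,2)@(1, 5): e=[0,39,-13] → .  [on edge]
    (1,2)@(3, 5): e=[4,17,5] → X
    (2,2)@(5, 5): e=[8,-5,23] → .
    (1,3)@(3, 7): e=[8,21,-3] → .
    (2,4)@(5, 9): e=[16,3,7] → X
    (3,4)@(7, 9): e=[20,-19,25] → .
    (2,5)@(5, 11): e=[20,7,-1] → .
  covered (3 px):
    . . . . .
    . X . . .
    . X . . .
    . . . . .
    . . X . .
    . . . . .
    . . . . .

Result: 3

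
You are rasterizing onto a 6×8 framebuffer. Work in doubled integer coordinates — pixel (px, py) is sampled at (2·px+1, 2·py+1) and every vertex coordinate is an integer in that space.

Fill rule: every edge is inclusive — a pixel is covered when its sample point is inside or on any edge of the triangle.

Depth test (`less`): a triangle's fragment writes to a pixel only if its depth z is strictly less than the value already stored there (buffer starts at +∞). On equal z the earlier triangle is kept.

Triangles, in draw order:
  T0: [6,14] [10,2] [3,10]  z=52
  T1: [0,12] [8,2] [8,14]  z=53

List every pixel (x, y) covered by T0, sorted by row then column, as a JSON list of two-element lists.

T0:
  2·area = 52  (B↔C swapped to make it positive)
  edge (6, 14)→(3, 10): d=(-3,-4) inclusive
  edge (3, 10)→(10, 2): d=(7,-8) inclusive
  edge (10, 2)→(6, 14): d=(-4,12) inclusive
    (4,2)@(9, 5): e=[39,13,0] → █  [on edge]
    (5,2)@(11, 5): e=[47,29,-24] → ·
    (3,3)@(7, 7): e=[25,11,16] → █
    (4,3)@(9, 7): e=[33,27,-8] → ·
    (2,4)@(5, 9): e=[11,9,32] → █
    (4,4)@(9, 9): e=[27,41,-16] → ·
    (2,5)@(5, 11): e=[5,23,24] → █
    (3,5)@(7, 11): e=[13,39,0] → █  [on edge]
    (4,5)@(9, 11): e=[21,55,-24] → ·
    (2,6)@(5, 13): e=[-1,37,16] → ·
    (3,6)@(7, 13): e=[7,53,-8] → ·
  covered (6 px):
    · · · · · ·
    · · · · · ·
    · · · · █ ·
    · · · █ · ·
    · · █ █ · ·
    · · █ █ · ·
    · · · · · ·
    · · · · · ·
T1:
  2·area = 96
  edge (0, 12)→(8, 2): d=(8,-10) inclusive
  edge (8, 2)→(8, 14): d=(0,12) inclusive
  edge (8, 14)→(0, 12): d=(-8,-2) inclusive
    (3,2)@(7, 5): e=[14,12,70] → █
    (4,2)@(9, 5): e=[34,-12,74] → ·
    (2,3)@(5, 7): e=[10,36,50] → █
    (4,3)@(9, 7): e=[50,-12,58] → ·
    (1,4)@(3, 9): e=[6,60,30] → █
    (4,4)@(9, 9): e=[66,-12,42] → ·
    (0,5)@(1, 11): e=[2,84,10] → █
    (4,5)@(9, 11): e=[82,-12,26] → ·
    (0,6)@(1, 13): e=[18,84,-6] → ·
    (1,6)@(3, 13): e=[38,60,-2] → ·
    (2,6)@(5, 13): e=[58,36,2] → █
    (4,6)@(9, 13): e=[98,-12,10] → ·
  covered (12 px):
    · · · · · ·
    · · · · · ·
    · · · █ · ·
    · · █ █ · ·
    · █ █ █ · ·
    █ █ █ █ · ·
    · · █ █ · ·
    · · · · · ·

Result: [[4,2],[3,3],[2,4],[3,4],[2,5],[3,5]]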